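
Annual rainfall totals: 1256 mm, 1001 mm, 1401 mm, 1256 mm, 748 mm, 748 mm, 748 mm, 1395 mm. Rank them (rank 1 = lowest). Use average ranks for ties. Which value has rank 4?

1001

Sorted (ascending): 748, 748, 748, 1001, 1256, 1256, 1395, 1401
The 3 values of 748 occupy positions 1–3 → average rank 2.
The 2 values of 1256 occupy positions 5–6 → average rank (5+6)/2 = 5.5.
Rank 4 → value 1001.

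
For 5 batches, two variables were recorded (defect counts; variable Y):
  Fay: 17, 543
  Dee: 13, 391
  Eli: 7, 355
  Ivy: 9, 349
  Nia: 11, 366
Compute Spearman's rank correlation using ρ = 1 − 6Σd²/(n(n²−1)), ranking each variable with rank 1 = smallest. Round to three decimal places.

0.900

Ranks of variable 1: 5, 4, 1, 2, 3
Ranks of variable 2: 5, 4, 2, 1, 3
d = r₁ − r₂: 0, 0, -1, 1, 0
d²: 0, 0, 1, 1, 0; Σd² = 2
ρ = 1 − 6·2/(5·24) = 1 − 12/120 = 0.900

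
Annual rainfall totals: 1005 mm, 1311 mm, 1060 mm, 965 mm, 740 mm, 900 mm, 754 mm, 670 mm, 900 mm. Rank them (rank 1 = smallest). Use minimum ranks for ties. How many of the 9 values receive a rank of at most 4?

Sorted (ascending): 670, 740, 754, 900, 900, 965, 1005, 1060, 1311
The 2 values of 900 occupy positions 4–5 → each gets rank 4.
Ranks ≤ 4: {1, 2, 3, 4, 4} → 5 values.

5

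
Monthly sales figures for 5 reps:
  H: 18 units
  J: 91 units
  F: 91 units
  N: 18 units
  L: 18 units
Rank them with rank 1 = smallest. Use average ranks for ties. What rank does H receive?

2

Sorted (ascending): 18, 18, 18, 91, 91
The 3 values of 18 occupy positions 1–3 → average rank 2.
The 2 values of 91 occupy positions 4–5 → average rank (4+5)/2 = 4.5.
H has value 18 units → rank 2.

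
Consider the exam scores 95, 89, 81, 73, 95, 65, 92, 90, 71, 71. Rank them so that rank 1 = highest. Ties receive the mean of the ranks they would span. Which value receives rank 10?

65

Sorted (descending): 95, 95, 92, 90, 89, 81, 73, 71, 71, 65
The 2 values of 95 occupy positions 1–2 → average rank (1+2)/2 = 1.5.
The 2 values of 71 occupy positions 8–9 → average rank (8+9)/2 = 8.5.
Rank 10 → value 65.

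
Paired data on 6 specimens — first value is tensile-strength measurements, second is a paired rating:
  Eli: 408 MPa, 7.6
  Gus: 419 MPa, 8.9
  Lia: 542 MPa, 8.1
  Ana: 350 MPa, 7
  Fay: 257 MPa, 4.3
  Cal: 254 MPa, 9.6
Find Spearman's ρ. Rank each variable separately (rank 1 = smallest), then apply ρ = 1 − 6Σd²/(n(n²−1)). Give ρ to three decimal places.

0.086

Ranks of variable 1: 4, 5, 6, 3, 2, 1
Ranks of variable 2: 3, 5, 4, 2, 1, 6
d = r₁ − r₂: 1, 0, 2, 1, 1, -5
d²: 1, 0, 4, 1, 1, 25; Σd² = 32
ρ = 1 − 6·32/(6·35) = 1 − 192/210 = 0.086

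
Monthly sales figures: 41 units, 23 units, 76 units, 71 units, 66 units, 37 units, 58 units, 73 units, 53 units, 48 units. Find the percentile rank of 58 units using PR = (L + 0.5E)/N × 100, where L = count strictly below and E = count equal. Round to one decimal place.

N = 10.
Strictly below 58: 5. Equal to 58: 1.
PR = (5 + 0.5·1)/10 × 100 = 55.0

55.0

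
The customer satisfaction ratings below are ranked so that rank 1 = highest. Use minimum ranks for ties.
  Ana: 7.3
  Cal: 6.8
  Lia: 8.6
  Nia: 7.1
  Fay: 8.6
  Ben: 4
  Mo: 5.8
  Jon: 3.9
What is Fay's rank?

1

Sorted (descending): 8.6, 8.6, 7.3, 7.1, 6.8, 5.8, 4, 3.9
The 2 values of 8.6 occupy positions 1–2 → each gets rank 1.
Fay has value 8.6 → rank 1.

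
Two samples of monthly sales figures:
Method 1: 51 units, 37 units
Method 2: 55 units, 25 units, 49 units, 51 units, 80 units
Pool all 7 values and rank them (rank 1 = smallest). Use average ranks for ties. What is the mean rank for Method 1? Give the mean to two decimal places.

Sorted (ascending): 25, 37, 49, 51, 51, 55, 80
The 2 values of 51 occupy positions 4–5 → average rank (4+5)/2 = 4.5.
Method 1 values → pooled ranks: 51→4.5, 37→2
Mean rank = (4.5 + 2) / 2 = 3.25

3.25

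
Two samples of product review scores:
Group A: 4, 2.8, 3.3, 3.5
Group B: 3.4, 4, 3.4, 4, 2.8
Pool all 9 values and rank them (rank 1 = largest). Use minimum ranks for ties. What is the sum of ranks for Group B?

20

Sorted (descending): 4, 4, 4, 3.5, 3.4, 3.4, 3.3, 2.8, 2.8
The 3 values of 4 occupy positions 1–3 → each gets rank 1.
The 2 values of 3.4 occupy positions 5–6 → each gets rank 5.
The 2 values of 2.8 occupy positions 8–9 → each gets rank 8.
Group B values → pooled ranks: 3.4→5, 4→1, 3.4→5, 4→1, 2.8→8
Rank sum = 5 + 1 + 5 + 1 + 8 = 20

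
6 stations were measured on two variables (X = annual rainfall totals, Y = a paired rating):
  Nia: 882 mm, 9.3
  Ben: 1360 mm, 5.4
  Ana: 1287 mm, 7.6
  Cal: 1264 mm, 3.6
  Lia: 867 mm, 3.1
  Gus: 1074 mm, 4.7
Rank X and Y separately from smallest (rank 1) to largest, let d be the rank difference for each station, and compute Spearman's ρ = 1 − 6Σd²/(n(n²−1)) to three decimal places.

Ranks of variable 1: 2, 6, 5, 4, 1, 3
Ranks of variable 2: 6, 4, 5, 2, 1, 3
d = r₁ − r₂: -4, 2, 0, 2, 0, 0
d²: 16, 4, 0, 4, 0, 0; Σd² = 24
ρ = 1 − 6·24/(6·35) = 1 − 144/210 = 0.314

0.314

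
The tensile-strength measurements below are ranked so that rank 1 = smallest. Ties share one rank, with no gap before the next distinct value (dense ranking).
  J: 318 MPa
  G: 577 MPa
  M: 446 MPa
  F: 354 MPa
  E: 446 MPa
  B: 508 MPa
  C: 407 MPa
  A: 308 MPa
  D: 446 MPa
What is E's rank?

Sorted (ascending): 308, 318, 354, 407, 446, 446, 446, 508, 577
The 3 values of 446 share dense rank 5.
Remaining distinct values take the next consecutive integers.
E has value 446 MPa → rank 5.

5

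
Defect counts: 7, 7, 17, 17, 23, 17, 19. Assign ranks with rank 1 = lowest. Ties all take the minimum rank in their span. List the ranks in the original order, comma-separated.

Sorted (ascending): 7, 7, 17, 17, 17, 19, 23
The 2 values of 7 occupy positions 1–2 → each gets rank 1.
The 3 values of 17 occupy positions 3–5 → each gets rank 3.

1, 1, 3, 3, 7, 3, 6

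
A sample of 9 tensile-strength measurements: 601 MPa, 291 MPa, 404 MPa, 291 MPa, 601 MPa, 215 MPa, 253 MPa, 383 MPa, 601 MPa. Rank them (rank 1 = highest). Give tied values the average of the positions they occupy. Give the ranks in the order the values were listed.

Sorted (descending): 601, 601, 601, 404, 383, 291, 291, 253, 215
The 3 values of 601 occupy positions 1–3 → average rank 2.
The 2 values of 291 occupy positions 6–7 → average rank (6+7)/2 = 6.5.

2, 6.5, 4, 6.5, 2, 9, 8, 5, 2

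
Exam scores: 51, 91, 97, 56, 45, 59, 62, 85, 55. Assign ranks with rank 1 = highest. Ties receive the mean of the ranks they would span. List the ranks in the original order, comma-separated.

Sorted (descending): 97, 91, 85, 62, 59, 56, 55, 51, 45
No ties — each value takes its position as its rank.

8, 2, 1, 6, 9, 5, 4, 3, 7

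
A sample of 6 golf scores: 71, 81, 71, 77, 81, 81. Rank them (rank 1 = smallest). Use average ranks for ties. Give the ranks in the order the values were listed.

1.5, 5, 1.5, 3, 5, 5

Sorted (ascending): 71, 71, 77, 81, 81, 81
The 2 values of 71 occupy positions 1–2 → average rank (1+2)/2 = 1.5.
The 3 values of 81 occupy positions 4–6 → average rank 5.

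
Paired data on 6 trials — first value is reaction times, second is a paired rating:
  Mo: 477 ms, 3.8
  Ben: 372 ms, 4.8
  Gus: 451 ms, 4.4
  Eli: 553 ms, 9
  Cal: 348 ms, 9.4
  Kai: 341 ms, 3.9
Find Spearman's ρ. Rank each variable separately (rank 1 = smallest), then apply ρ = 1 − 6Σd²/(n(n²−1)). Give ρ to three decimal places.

-0.029

Ranks of variable 1: 5, 3, 4, 6, 2, 1
Ranks of variable 2: 1, 4, 3, 5, 6, 2
d = r₁ − r₂: 4, -1, 1, 1, -4, -1
d²: 16, 1, 1, 1, 16, 1; Σd² = 36
ρ = 1 − 6·36/(6·35) = 1 − 216/210 = -0.029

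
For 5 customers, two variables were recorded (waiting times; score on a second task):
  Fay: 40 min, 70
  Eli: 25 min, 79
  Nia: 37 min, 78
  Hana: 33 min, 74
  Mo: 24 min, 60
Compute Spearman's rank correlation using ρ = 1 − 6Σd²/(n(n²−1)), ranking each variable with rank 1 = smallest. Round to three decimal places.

Ranks of variable 1: 5, 2, 4, 3, 1
Ranks of variable 2: 2, 5, 4, 3, 1
d = r₁ − r₂: 3, -3, 0, 0, 0
d²: 9, 9, 0, 0, 0; Σd² = 18
ρ = 1 − 6·18/(5·24) = 1 − 108/120 = 0.100

0.100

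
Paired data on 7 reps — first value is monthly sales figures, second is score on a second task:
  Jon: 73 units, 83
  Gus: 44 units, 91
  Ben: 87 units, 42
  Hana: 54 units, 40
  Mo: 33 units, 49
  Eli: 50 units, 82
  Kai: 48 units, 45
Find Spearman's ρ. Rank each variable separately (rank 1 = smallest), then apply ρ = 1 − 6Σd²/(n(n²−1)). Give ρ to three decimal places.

Ranks of variable 1: 6, 2, 7, 5, 1, 4, 3
Ranks of variable 2: 6, 7, 2, 1, 4, 5, 3
d = r₁ − r₂: 0, -5, 5, 4, -3, -1, 0
d²: 0, 25, 25, 16, 9, 1, 0; Σd² = 76
ρ = 1 − 6·76/(7·48) = 1 − 456/336 = -0.357

-0.357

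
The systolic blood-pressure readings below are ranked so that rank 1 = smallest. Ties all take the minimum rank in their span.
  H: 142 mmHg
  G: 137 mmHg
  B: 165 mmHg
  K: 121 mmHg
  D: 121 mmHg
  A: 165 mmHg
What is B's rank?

5

Sorted (ascending): 121, 121, 137, 142, 165, 165
The 2 values of 121 occupy positions 1–2 → each gets rank 1.
The 2 values of 165 occupy positions 5–6 → each gets rank 5.
B has value 165 mmHg → rank 5.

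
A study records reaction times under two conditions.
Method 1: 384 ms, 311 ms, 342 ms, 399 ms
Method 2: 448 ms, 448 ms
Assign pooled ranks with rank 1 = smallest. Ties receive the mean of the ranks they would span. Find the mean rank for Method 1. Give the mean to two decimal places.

2.50

Sorted (ascending): 311, 342, 384, 399, 448, 448
The 2 values of 448 occupy positions 5–6 → average rank (5+6)/2 = 5.5.
Method 1 values → pooled ranks: 384→3, 311→1, 342→2, 399→4
Mean rank = (3 + 1 + 2 + 4) / 4 = 2.50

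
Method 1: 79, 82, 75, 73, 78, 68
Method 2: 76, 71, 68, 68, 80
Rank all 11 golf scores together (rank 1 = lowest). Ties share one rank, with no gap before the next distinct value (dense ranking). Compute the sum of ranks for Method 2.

17

Sorted (ascending): 68, 68, 68, 71, 73, 75, 76, 78, 79, 80, 82
The 3 values of 68 share dense rank 1.
Remaining distinct values take the next consecutive integers.
Method 2 values → pooled ranks: 76→5, 71→2, 68→1, 68→1, 80→8
Rank sum = 5 + 2 + 1 + 1 + 8 = 17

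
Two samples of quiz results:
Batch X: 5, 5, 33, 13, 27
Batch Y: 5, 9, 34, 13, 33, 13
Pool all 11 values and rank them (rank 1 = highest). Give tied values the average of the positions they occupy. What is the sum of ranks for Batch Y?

Sorted (descending): 34, 33, 33, 27, 13, 13, 13, 9, 5, 5, 5
The 2 values of 33 occupy positions 2–3 → average rank (2+3)/2 = 2.5.
The 3 values of 13 occupy positions 5–7 → average rank 6.
The 3 values of 5 occupy positions 9–11 → average rank 10.
Batch Y values → pooled ranks: 5→10, 9→8, 34→1, 13→6, 33→2.5, 13→6
Rank sum = 10 + 8 + 1 + 6 + 2.5 + 6 = 33.5

33.5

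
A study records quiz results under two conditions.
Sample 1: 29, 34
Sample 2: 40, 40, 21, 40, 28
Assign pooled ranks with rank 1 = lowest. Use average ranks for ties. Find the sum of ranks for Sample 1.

Sorted (ascending): 21, 28, 29, 34, 40, 40, 40
The 3 values of 40 occupy positions 5–7 → average rank 6.
Sample 1 values → pooled ranks: 29→3, 34→4
Rank sum = 3 + 4 = 7

7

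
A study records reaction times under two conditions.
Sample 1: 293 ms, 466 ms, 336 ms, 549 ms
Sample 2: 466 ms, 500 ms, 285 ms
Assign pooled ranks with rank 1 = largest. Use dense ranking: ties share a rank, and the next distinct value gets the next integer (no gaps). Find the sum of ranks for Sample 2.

11

Sorted (descending): 549, 500, 466, 466, 336, 293, 285
The 2 values of 466 share dense rank 3.
Remaining distinct values take the next consecutive integers.
Sample 2 values → pooled ranks: 466→3, 500→2, 285→6
Rank sum = 3 + 2 + 6 = 11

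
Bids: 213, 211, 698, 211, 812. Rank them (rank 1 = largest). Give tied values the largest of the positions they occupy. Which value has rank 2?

698

Sorted (descending): 812, 698, 213, 211, 211
The 2 values of 211 occupy positions 4–5 → each gets rank 5.
Rank 2 → value 698.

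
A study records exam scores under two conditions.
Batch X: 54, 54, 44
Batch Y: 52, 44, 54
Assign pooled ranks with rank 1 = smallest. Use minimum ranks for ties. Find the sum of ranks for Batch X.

9

Sorted (ascending): 44, 44, 52, 54, 54, 54
The 2 values of 44 occupy positions 1–2 → each gets rank 1.
The 3 values of 54 occupy positions 4–6 → each gets rank 4.
Batch X values → pooled ranks: 54→4, 54→4, 44→1
Rank sum = 4 + 4 + 1 = 9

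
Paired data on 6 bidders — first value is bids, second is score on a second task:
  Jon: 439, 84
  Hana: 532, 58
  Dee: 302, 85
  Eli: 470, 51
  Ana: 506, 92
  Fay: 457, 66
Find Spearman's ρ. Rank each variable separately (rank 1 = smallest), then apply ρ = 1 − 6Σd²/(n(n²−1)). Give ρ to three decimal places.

-0.314

Ranks of variable 1: 2, 6, 1, 4, 5, 3
Ranks of variable 2: 4, 2, 5, 1, 6, 3
d = r₁ − r₂: -2, 4, -4, 3, -1, 0
d²: 4, 16, 16, 9, 1, 0; Σd² = 46
ρ = 1 − 6·46/(6·35) = 1 − 276/210 = -0.314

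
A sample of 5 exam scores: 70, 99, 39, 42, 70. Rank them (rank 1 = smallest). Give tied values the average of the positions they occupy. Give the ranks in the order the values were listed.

Sorted (ascending): 39, 42, 70, 70, 99
The 2 values of 70 occupy positions 3–4 → average rank (3+4)/2 = 3.5.

3.5, 5, 1, 2, 3.5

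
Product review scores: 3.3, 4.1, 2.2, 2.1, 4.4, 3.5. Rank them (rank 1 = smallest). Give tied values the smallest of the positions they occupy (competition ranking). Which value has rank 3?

Sorted (ascending): 2.1, 2.2, 3.3, 3.5, 4.1, 4.4
No ties — each value takes its position as its rank.
Rank 3 → value 3.3.

3.3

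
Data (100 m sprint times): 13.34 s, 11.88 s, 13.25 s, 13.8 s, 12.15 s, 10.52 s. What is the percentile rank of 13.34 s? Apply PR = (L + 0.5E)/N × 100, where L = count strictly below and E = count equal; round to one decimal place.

N = 6.
Strictly below 13.34: 4. Equal to 13.34: 1.
PR = (4 + 0.5·1)/6 × 100 = 75.0

75.0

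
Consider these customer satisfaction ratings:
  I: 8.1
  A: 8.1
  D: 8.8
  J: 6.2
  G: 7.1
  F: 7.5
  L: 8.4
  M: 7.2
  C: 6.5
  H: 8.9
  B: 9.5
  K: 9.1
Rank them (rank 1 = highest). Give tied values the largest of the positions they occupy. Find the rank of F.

8

Sorted (descending): 9.5, 9.1, 8.9, 8.8, 8.4, 8.1, 8.1, 7.5, 7.2, 7.1, 6.5, 6.2
The 2 values of 8.1 occupy positions 6–7 → each gets rank 7.
F has value 7.5 → rank 8.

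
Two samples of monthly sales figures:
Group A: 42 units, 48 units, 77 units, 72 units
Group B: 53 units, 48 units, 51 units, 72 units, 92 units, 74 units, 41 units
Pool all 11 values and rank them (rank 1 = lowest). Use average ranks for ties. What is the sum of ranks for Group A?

Sorted (ascending): 41, 42, 48, 48, 51, 53, 72, 72, 74, 77, 92
The 2 values of 48 occupy positions 3–4 → average rank (3+4)/2 = 3.5.
The 2 values of 72 occupy positions 7–8 → average rank (7+8)/2 = 7.5.
Group A values → pooled ranks: 42→2, 48→3.5, 77→10, 72→7.5
Rank sum = 2 + 3.5 + 10 + 7.5 = 23

23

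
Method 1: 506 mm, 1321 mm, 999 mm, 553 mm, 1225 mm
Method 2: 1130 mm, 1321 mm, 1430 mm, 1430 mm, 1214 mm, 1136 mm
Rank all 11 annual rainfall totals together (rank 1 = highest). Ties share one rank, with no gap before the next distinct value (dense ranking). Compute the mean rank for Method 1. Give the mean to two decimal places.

Sorted (descending): 1430, 1430, 1321, 1321, 1225, 1214, 1136, 1130, 999, 553, 506
The 2 values of 1430 share dense rank 1.
The 2 values of 1321 share dense rank 2.
Remaining distinct values take the next consecutive integers.
Method 1 values → pooled ranks: 506→9, 1321→2, 999→7, 553→8, 1225→3
Mean rank = (9 + 2 + 7 + 8 + 3) / 5 = 5.80

5.80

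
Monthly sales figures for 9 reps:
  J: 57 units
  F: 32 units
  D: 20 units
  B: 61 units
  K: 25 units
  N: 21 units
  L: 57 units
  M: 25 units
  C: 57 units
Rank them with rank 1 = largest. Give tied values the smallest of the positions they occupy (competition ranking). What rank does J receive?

Sorted (descending): 61, 57, 57, 57, 32, 25, 25, 21, 20
The 3 values of 57 occupy positions 2–4 → each gets rank 2.
The 2 values of 25 occupy positions 6–7 → each gets rank 6.
J has value 57 units → rank 2.

2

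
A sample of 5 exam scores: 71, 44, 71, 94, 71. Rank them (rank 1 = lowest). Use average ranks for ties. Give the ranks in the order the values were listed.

Sorted (ascending): 44, 71, 71, 71, 94
The 3 values of 71 occupy positions 2–4 → average rank 3.

3, 1, 3, 5, 3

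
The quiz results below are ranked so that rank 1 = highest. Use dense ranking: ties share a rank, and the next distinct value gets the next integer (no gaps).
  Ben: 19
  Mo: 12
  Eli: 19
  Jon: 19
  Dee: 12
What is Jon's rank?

Sorted (descending): 19, 19, 19, 12, 12
The 3 values of 19 share dense rank 1.
The 2 values of 12 share dense rank 2.
Jon has value 19 → rank 1.

1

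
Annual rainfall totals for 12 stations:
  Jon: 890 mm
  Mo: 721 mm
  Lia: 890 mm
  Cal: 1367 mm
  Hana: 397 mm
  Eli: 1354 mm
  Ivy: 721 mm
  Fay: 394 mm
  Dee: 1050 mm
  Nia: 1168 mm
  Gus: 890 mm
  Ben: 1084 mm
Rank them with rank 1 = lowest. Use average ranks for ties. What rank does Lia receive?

6

Sorted (ascending): 394, 397, 721, 721, 890, 890, 890, 1050, 1084, 1168, 1354, 1367
The 2 values of 721 occupy positions 3–4 → average rank (3+4)/2 = 3.5.
The 3 values of 890 occupy positions 5–7 → average rank 6.
Lia has value 890 mm → rank 6.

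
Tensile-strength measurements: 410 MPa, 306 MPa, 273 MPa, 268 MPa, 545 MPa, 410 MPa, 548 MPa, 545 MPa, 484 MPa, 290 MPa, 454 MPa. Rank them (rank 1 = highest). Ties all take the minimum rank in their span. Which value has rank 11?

Sorted (descending): 548, 545, 545, 484, 454, 410, 410, 306, 290, 273, 268
The 2 values of 545 occupy positions 2–3 → each gets rank 2.
The 2 values of 410 occupy positions 6–7 → each gets rank 6.
Rank 11 → value 268.

268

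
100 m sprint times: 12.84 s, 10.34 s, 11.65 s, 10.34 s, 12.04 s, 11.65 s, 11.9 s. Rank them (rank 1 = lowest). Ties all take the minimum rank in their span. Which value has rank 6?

12.04

Sorted (ascending): 10.34, 10.34, 11.65, 11.65, 11.9, 12.04, 12.84
The 2 values of 10.34 occupy positions 1–2 → each gets rank 1.
The 2 values of 11.65 occupy positions 3–4 → each gets rank 3.
Rank 6 → value 12.04.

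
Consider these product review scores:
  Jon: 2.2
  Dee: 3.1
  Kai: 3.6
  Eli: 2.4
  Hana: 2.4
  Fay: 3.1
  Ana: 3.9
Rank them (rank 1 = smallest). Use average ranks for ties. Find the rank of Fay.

Sorted (ascending): 2.2, 2.4, 2.4, 3.1, 3.1, 3.6, 3.9
The 2 values of 2.4 occupy positions 2–3 → average rank (2+3)/2 = 2.5.
The 2 values of 3.1 occupy positions 4–5 → average rank (4+5)/2 = 4.5.
Fay has value 3.1 → rank 4.5.

4.5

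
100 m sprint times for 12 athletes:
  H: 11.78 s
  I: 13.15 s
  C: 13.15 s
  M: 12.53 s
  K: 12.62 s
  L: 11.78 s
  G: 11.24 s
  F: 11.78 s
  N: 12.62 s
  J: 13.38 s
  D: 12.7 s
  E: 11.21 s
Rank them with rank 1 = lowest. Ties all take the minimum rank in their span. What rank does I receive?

10

Sorted (ascending): 11.21, 11.24, 11.78, 11.78, 11.78, 12.53, 12.62, 12.62, 12.7, 13.15, 13.15, 13.38
The 3 values of 11.78 occupy positions 3–5 → each gets rank 3.
The 2 values of 12.62 occupy positions 7–8 → each gets rank 7.
The 2 values of 13.15 occupy positions 10–11 → each gets rank 10.
I has value 13.15 s → rank 10.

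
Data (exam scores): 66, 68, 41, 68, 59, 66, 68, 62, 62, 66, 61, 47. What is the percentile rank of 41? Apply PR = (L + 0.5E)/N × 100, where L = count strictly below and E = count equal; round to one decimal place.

4.2

N = 12.
Strictly below 41: 0. Equal to 41: 1.
PR = (0 + 0.5·1)/12 × 100 = 4.2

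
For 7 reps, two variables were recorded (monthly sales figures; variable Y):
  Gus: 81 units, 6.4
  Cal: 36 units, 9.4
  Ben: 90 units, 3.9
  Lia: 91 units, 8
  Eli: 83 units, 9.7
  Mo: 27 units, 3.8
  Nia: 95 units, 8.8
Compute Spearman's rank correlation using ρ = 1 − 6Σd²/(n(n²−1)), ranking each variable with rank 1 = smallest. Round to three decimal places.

0.250

Ranks of variable 1: 3, 2, 5, 6, 4, 1, 7
Ranks of variable 2: 3, 6, 2, 4, 7, 1, 5
d = r₁ − r₂: 0, -4, 3, 2, -3, 0, 2
d²: 0, 16, 9, 4, 9, 0, 4; Σd² = 42
ρ = 1 − 6·42/(7·48) = 1 − 252/336 = 0.250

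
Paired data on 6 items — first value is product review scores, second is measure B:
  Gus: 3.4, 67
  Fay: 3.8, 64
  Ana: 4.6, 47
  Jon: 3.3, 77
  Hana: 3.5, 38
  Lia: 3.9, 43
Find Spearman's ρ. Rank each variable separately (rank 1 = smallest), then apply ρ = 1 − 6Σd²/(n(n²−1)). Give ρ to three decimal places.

-0.600

Ranks of variable 1: 2, 4, 6, 1, 3, 5
Ranks of variable 2: 5, 4, 3, 6, 1, 2
d = r₁ − r₂: -3, 0, 3, -5, 2, 3
d²: 9, 0, 9, 25, 4, 9; Σd² = 56
ρ = 1 − 6·56/(6·35) = 1 − 336/210 = -0.600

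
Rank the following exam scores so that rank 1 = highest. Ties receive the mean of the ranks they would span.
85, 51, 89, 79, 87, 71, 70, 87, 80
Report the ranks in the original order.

Sorted (descending): 89, 87, 87, 85, 80, 79, 71, 70, 51
The 2 values of 87 occupy positions 2–3 → average rank (2+3)/2 = 2.5.

4, 9, 1, 6, 2.5, 7, 8, 2.5, 5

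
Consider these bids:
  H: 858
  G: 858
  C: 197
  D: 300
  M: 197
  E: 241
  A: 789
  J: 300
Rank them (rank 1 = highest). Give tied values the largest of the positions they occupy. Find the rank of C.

Sorted (descending): 858, 858, 789, 300, 300, 241, 197, 197
The 2 values of 858 occupy positions 1–2 → each gets rank 2.
The 2 values of 300 occupy positions 4–5 → each gets rank 5.
The 2 values of 197 occupy positions 7–8 → each gets rank 8.
C has value 197 → rank 8.

8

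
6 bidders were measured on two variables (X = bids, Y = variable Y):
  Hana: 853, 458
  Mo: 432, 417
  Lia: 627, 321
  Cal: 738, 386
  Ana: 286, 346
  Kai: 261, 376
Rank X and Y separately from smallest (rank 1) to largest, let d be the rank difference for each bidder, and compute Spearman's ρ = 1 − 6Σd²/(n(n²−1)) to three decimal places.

Ranks of variable 1: 6, 3, 4, 5, 2, 1
Ranks of variable 2: 6, 5, 1, 4, 2, 3
d = r₁ − r₂: 0, -2, 3, 1, 0, -2
d²: 0, 4, 9, 1, 0, 4; Σd² = 18
ρ = 1 − 6·18/(6·35) = 1 − 108/210 = 0.486

0.486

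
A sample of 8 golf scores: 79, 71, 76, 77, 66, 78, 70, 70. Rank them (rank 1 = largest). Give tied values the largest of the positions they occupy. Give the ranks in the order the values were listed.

1, 5, 4, 3, 8, 2, 7, 7

Sorted (descending): 79, 78, 77, 76, 71, 70, 70, 66
The 2 values of 70 occupy positions 6–7 → each gets rank 7.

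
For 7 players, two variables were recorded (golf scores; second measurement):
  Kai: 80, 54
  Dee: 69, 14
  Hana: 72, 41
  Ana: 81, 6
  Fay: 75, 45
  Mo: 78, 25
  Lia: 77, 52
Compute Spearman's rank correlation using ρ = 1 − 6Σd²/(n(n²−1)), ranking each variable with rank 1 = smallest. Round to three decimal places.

Ranks of variable 1: 6, 1, 2, 7, 3, 5, 4
Ranks of variable 2: 7, 2, 4, 1, 5, 3, 6
d = r₁ − r₂: -1, -1, -2, 6, -2, 2, -2
d²: 1, 1, 4, 36, 4, 4, 4; Σd² = 54
ρ = 1 − 6·54/(7·48) = 1 − 324/336 = 0.036

0.036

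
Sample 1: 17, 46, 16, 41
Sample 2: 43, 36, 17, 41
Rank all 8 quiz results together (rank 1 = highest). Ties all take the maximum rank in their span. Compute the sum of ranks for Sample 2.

18

Sorted (descending): 46, 43, 41, 41, 36, 17, 17, 16
The 2 values of 41 occupy positions 3–4 → each gets rank 4.
The 2 values of 17 occupy positions 6–7 → each gets rank 7.
Sample 2 values → pooled ranks: 43→2, 36→5, 17→7, 41→4
Rank sum = 2 + 5 + 7 + 4 = 18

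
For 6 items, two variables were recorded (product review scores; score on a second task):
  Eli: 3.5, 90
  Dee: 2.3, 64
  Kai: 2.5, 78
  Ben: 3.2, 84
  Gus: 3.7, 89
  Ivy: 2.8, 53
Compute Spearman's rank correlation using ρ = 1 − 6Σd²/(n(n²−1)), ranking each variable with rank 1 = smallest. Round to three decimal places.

0.771

Ranks of variable 1: 5, 1, 2, 4, 6, 3
Ranks of variable 2: 6, 2, 3, 4, 5, 1
d = r₁ − r₂: -1, -1, -1, 0, 1, 2
d²: 1, 1, 1, 0, 1, 4; Σd² = 8
ρ = 1 − 6·8/(6·35) = 1 − 48/210 = 0.771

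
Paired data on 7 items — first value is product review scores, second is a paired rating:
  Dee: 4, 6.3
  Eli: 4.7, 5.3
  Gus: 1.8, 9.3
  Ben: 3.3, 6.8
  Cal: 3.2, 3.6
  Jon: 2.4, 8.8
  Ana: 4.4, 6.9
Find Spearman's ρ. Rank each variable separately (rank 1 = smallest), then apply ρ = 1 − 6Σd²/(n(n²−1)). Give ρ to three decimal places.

Ranks of variable 1: 5, 7, 1, 4, 3, 2, 6
Ranks of variable 2: 3, 2, 7, 4, 1, 6, 5
d = r₁ − r₂: 2, 5, -6, 0, 2, -4, 1
d²: 4, 25, 36, 0, 4, 16, 1; Σd² = 86
ρ = 1 − 6·86/(7·48) = 1 − 516/336 = -0.536

-0.536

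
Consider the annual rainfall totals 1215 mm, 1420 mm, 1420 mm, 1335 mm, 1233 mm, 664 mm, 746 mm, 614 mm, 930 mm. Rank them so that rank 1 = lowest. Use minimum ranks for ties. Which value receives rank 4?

930

Sorted (ascending): 614, 664, 746, 930, 1215, 1233, 1335, 1420, 1420
The 2 values of 1420 occupy positions 8–9 → each gets rank 8.
Rank 4 → value 930.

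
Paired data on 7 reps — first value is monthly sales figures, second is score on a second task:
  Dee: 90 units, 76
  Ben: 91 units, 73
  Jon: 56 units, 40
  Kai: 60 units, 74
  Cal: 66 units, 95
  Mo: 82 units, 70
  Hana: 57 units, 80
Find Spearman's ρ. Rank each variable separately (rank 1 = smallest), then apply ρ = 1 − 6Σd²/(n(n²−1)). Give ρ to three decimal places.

0.071

Ranks of variable 1: 6, 7, 1, 3, 4, 5, 2
Ranks of variable 2: 5, 3, 1, 4, 7, 2, 6
d = r₁ − r₂: 1, 4, 0, -1, -3, 3, -4
d²: 1, 16, 0, 1, 9, 9, 16; Σd² = 52
ρ = 1 − 6·52/(7·48) = 1 − 312/336 = 0.071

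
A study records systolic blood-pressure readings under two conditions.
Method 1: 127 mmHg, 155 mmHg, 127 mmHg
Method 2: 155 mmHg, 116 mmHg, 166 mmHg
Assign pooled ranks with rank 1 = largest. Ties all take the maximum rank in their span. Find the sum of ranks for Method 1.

Sorted (descending): 166, 155, 155, 127, 127, 116
The 2 values of 155 occupy positions 2–3 → each gets rank 3.
The 2 values of 127 occupy positions 4–5 → each gets rank 5.
Method 1 values → pooled ranks: 127→5, 155→3, 127→5
Rank sum = 5 + 3 + 5 = 13

13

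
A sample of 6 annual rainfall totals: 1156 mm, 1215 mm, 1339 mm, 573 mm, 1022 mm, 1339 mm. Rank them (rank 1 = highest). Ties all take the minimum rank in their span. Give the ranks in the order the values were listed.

Sorted (descending): 1339, 1339, 1215, 1156, 1022, 573
The 2 values of 1339 occupy positions 1–2 → each gets rank 1.

4, 3, 1, 6, 5, 1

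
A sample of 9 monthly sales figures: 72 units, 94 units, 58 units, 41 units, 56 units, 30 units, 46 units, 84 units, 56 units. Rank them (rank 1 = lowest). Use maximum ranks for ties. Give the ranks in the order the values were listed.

7, 9, 6, 2, 5, 1, 3, 8, 5

Sorted (ascending): 30, 41, 46, 56, 56, 58, 72, 84, 94
The 2 values of 56 occupy positions 4–5 → each gets rank 5.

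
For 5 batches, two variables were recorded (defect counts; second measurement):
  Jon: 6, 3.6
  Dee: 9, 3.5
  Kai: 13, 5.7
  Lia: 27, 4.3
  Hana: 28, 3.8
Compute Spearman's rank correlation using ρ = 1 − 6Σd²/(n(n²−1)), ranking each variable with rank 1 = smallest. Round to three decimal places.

0.500

Ranks of variable 1: 1, 2, 3, 4, 5
Ranks of variable 2: 2, 1, 5, 4, 3
d = r₁ − r₂: -1, 1, -2, 0, 2
d²: 1, 1, 4, 0, 4; Σd² = 10
ρ = 1 − 6·10/(5·24) = 1 − 60/120 = 0.500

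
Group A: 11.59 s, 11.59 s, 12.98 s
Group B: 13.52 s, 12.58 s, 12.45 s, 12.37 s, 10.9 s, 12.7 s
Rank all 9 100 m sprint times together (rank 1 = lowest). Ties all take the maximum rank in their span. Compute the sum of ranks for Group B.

Sorted (ascending): 10.9, 11.59, 11.59, 12.37, 12.45, 12.58, 12.7, 12.98, 13.52
The 2 values of 11.59 occupy positions 2–3 → each gets rank 3.
Group B values → pooled ranks: 13.52→9, 12.58→6, 12.45→5, 12.37→4, 10.9→1, 12.7→7
Rank sum = 9 + 6 + 5 + 4 + 1 + 7 = 32

32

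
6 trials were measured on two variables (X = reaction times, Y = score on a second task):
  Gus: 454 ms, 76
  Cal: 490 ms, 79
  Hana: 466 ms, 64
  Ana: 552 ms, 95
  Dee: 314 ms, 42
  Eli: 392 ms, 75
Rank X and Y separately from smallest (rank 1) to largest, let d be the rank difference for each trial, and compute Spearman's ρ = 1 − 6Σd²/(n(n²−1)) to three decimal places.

0.829

Ranks of variable 1: 3, 5, 4, 6, 1, 2
Ranks of variable 2: 4, 5, 2, 6, 1, 3
d = r₁ − r₂: -1, 0, 2, 0, 0, -1
d²: 1, 0, 4, 0, 0, 1; Σd² = 6
ρ = 1 − 6·6/(6·35) = 1 − 36/210 = 0.829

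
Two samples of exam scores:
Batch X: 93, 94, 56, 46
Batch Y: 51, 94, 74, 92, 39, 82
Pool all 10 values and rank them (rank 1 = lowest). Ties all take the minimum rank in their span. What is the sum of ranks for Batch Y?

31

Sorted (ascending): 39, 46, 51, 56, 74, 82, 92, 93, 94, 94
The 2 values of 94 occupy positions 9–10 → each gets rank 9.
Batch Y values → pooled ranks: 51→3, 94→9, 74→5, 92→7, 39→1, 82→6
Rank sum = 3 + 9 + 5 + 7 + 1 + 6 = 31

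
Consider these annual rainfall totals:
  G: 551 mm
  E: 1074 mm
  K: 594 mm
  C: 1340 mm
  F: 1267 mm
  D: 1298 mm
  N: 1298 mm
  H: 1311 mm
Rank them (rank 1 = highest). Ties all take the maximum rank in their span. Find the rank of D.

Sorted (descending): 1340, 1311, 1298, 1298, 1267, 1074, 594, 551
The 2 values of 1298 occupy positions 3–4 → each gets rank 4.
D has value 1298 mm → rank 4.

4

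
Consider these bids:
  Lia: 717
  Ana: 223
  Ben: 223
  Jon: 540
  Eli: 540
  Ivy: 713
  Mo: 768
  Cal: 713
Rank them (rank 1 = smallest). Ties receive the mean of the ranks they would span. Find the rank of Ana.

Sorted (ascending): 223, 223, 540, 540, 713, 713, 717, 768
The 2 values of 223 occupy positions 1–2 → average rank (1+2)/2 = 1.5.
The 2 values of 540 occupy positions 3–4 → average rank (3+4)/2 = 3.5.
The 2 values of 713 occupy positions 5–6 → average rank (5+6)/2 = 5.5.
Ana has value 223 → rank 1.5.

1.5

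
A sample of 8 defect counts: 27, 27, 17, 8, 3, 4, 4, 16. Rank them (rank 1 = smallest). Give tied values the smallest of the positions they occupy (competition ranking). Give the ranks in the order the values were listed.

Sorted (ascending): 3, 4, 4, 8, 16, 17, 27, 27
The 2 values of 4 occupy positions 2–3 → each gets rank 2.
The 2 values of 27 occupy positions 7–8 → each gets rank 7.

7, 7, 6, 4, 1, 2, 2, 5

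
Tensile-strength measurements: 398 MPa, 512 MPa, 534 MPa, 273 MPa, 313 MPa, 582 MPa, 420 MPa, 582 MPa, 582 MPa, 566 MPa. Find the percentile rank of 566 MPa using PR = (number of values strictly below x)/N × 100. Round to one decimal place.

N = 10.
Strictly below 566: 6. Equal to 566: 1.
PR = 6/10 × 100 = 60.0

60.0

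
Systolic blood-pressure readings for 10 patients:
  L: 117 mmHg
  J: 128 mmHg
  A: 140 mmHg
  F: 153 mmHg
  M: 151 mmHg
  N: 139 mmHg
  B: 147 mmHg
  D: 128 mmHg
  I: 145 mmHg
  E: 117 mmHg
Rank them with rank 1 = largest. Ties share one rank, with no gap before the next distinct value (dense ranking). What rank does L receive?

Sorted (descending): 153, 151, 147, 145, 140, 139, 128, 128, 117, 117
The 2 values of 128 share dense rank 7.
The 2 values of 117 share dense rank 8.
Remaining distinct values take the next consecutive integers.
L has value 117 mmHg → rank 8.

8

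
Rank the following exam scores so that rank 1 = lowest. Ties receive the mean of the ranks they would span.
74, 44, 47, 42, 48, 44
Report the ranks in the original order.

Sorted (ascending): 42, 44, 44, 47, 48, 74
The 2 values of 44 occupy positions 2–3 → average rank (2+3)/2 = 2.5.

6, 2.5, 4, 1, 5, 2.5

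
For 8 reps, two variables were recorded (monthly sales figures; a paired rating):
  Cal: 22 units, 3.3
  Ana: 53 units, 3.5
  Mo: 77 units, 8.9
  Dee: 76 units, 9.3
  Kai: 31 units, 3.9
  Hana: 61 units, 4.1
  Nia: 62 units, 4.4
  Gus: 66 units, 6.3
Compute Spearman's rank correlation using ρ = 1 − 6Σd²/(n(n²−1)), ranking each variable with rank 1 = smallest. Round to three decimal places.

Ranks of variable 1: 1, 3, 8, 7, 2, 4, 5, 6
Ranks of variable 2: 1, 2, 7, 8, 3, 4, 5, 6
d = r₁ − r₂: 0, 1, 1, -1, -1, 0, 0, 0
d²: 0, 1, 1, 1, 1, 0, 0, 0; Σd² = 4
ρ = 1 − 6·4/(8·63) = 1 − 24/504 = 0.952

0.952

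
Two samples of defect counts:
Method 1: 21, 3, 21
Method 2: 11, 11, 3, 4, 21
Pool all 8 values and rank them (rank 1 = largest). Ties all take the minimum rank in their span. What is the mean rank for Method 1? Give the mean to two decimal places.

Sorted (descending): 21, 21, 21, 11, 11, 4, 3, 3
The 3 values of 21 occupy positions 1–3 → each gets rank 1.
The 2 values of 11 occupy positions 4–5 → each gets rank 4.
The 2 values of 3 occupy positions 7–8 → each gets rank 7.
Method 1 values → pooled ranks: 21→1, 3→7, 21→1
Mean rank = (1 + 7 + 1) / 3 = 3.00

3.00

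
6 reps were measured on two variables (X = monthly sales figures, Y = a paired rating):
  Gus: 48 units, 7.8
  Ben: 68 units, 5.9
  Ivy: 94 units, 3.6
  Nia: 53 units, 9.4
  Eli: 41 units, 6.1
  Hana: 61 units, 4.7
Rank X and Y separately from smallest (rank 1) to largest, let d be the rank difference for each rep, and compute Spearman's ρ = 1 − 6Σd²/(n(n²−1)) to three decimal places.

-0.714

Ranks of variable 1: 2, 5, 6, 3, 1, 4
Ranks of variable 2: 5, 3, 1, 6, 4, 2
d = r₁ − r₂: -3, 2, 5, -3, -3, 2
d²: 9, 4, 25, 9, 9, 4; Σd² = 60
ρ = 1 − 6·60/(6·35) = 1 − 360/210 = -0.714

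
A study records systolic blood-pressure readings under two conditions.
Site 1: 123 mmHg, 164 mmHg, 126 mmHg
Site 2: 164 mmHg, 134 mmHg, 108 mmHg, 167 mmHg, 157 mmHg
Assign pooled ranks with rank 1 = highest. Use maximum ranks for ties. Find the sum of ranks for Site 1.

16

Sorted (descending): 167, 164, 164, 157, 134, 126, 123, 108
The 2 values of 164 occupy positions 2–3 → each gets rank 3.
Site 1 values → pooled ranks: 123→7, 164→3, 126→6
Rank sum = 7 + 3 + 6 = 16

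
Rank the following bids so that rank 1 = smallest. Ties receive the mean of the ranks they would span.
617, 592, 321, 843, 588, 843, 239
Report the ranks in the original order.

Sorted (ascending): 239, 321, 588, 592, 617, 843, 843
The 2 values of 843 occupy positions 6–7 → average rank (6+7)/2 = 6.5.

5, 4, 2, 6.5, 3, 6.5, 1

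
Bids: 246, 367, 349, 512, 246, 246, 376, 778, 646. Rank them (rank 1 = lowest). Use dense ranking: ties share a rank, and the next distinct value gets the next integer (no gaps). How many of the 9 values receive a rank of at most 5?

7

Sorted (ascending): 246, 246, 246, 349, 367, 376, 512, 646, 778
The 3 values of 246 share dense rank 1.
Remaining distinct values take the next consecutive integers.
Ranks ≤ 5: {1, 1, 1, 2, 3, 4, 5} → 7 values.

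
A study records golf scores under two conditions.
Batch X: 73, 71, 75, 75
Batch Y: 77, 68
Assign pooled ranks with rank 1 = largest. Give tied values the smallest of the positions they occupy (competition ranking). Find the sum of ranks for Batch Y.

Sorted (descending): 77, 75, 75, 73, 71, 68
The 2 values of 75 occupy positions 2–3 → each gets rank 2.
Batch Y values → pooled ranks: 77→1, 68→6
Rank sum = 1 + 6 = 7

7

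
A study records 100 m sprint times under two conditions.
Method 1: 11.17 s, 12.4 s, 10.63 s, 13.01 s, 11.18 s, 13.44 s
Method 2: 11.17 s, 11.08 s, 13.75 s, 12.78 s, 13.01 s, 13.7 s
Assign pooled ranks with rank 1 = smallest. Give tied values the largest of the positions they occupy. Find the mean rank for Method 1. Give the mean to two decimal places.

5.83

Sorted (ascending): 10.63, 11.08, 11.17, 11.17, 11.18, 12.4, 12.78, 13.01, 13.01, 13.44, 13.7, 13.75
The 2 values of 11.17 occupy positions 3–4 → each gets rank 4.
The 2 values of 13.01 occupy positions 8–9 → each gets rank 9.
Method 1 values → pooled ranks: 11.17→4, 12.4→6, 10.63→1, 13.01→9, 11.18→5, 13.44→10
Mean rank = (4 + 6 + 1 + 9 + 5 + 10) / 6 = 5.83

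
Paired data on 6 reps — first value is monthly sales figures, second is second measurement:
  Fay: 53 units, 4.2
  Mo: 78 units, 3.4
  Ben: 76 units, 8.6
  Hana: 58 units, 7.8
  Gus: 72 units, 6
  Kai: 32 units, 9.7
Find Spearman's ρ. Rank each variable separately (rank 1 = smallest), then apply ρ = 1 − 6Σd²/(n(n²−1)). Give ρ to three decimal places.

-0.486

Ranks of variable 1: 2, 6, 5, 3, 4, 1
Ranks of variable 2: 2, 1, 5, 4, 3, 6
d = r₁ − r₂: 0, 5, 0, -1, 1, -5
d²: 0, 25, 0, 1, 1, 25; Σd² = 52
ρ = 1 − 6·52/(6·35) = 1 − 312/210 = -0.486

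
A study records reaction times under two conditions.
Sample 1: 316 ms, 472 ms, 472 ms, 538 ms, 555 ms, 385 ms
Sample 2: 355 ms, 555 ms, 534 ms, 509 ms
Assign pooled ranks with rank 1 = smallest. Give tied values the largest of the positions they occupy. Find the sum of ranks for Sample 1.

Sorted (ascending): 316, 355, 385, 472, 472, 509, 534, 538, 555, 555
The 2 values of 472 occupy positions 4–5 → each gets rank 5.
The 2 values of 555 occupy positions 9–10 → each gets rank 10.
Sample 1 values → pooled ranks: 316→1, 472→5, 472→5, 538→8, 555→10, 385→3
Rank sum = 1 + 5 + 5 + 8 + 10 + 3 = 32

32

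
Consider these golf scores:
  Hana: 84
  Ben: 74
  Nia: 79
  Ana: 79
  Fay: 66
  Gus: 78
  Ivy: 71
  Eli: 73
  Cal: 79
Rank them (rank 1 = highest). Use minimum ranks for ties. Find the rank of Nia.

Sorted (descending): 84, 79, 79, 79, 78, 74, 73, 71, 66
The 3 values of 79 occupy positions 2–4 → each gets rank 2.
Nia has value 79 → rank 2.

2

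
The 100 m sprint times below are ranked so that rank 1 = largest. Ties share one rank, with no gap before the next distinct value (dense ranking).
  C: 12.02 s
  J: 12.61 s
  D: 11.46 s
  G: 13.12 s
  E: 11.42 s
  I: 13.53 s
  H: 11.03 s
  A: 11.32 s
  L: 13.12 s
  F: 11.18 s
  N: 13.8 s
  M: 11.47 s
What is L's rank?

3

Sorted (descending): 13.8, 13.53, 13.12, 13.12, 12.61, 12.02, 11.47, 11.46, 11.42, 11.32, 11.18, 11.03
The 2 values of 13.12 share dense rank 3.
Remaining distinct values take the next consecutive integers.
L has value 13.12 s → rank 3.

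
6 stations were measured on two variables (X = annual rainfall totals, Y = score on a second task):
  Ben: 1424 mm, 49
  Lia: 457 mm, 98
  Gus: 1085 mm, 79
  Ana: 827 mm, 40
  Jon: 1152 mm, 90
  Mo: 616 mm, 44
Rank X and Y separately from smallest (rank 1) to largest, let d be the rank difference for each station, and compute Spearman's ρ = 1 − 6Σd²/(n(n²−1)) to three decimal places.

-0.086

Ranks of variable 1: 6, 1, 4, 3, 5, 2
Ranks of variable 2: 3, 6, 4, 1, 5, 2
d = r₁ − r₂: 3, -5, 0, 2, 0, 0
d²: 9, 25, 0, 4, 0, 0; Σd² = 38
ρ = 1 − 6·38/(6·35) = 1 − 228/210 = -0.086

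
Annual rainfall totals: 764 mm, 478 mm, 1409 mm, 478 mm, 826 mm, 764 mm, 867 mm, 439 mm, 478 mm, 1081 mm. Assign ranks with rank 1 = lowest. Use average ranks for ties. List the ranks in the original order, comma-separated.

5.5, 3, 10, 3, 7, 5.5, 8, 1, 3, 9

Sorted (ascending): 439, 478, 478, 478, 764, 764, 826, 867, 1081, 1409
The 3 values of 478 occupy positions 2–4 → average rank 3.
The 2 values of 764 occupy positions 5–6 → average rank (5+6)/2 = 5.5.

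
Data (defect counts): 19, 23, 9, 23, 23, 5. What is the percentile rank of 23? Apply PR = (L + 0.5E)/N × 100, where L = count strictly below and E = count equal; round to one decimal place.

N = 6.
Strictly below 23: 3. Equal to 23: 3.
PR = (3 + 0.5·3)/6 × 100 = 75.0

75.0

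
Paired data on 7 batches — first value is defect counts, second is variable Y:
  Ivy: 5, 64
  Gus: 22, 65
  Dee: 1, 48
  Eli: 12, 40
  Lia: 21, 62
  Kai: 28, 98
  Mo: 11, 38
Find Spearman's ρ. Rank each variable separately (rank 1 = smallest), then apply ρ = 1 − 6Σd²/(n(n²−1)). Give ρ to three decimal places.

Ranks of variable 1: 2, 6, 1, 4, 5, 7, 3
Ranks of variable 2: 5, 6, 3, 2, 4, 7, 1
d = r₁ − r₂: -3, 0, -2, 2, 1, 0, 2
d²: 9, 0, 4, 4, 1, 0, 4; Σd² = 22
ρ = 1 − 6·22/(7·48) = 1 − 132/336 = 0.607

0.607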